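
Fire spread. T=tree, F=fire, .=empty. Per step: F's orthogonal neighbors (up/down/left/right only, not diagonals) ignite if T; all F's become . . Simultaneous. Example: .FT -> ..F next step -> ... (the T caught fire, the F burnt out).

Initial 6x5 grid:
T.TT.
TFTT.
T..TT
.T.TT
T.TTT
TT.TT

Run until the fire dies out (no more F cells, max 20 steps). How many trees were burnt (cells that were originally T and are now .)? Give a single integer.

Step 1: +2 fires, +1 burnt (F count now 2)
Step 2: +4 fires, +2 burnt (F count now 4)
Step 3: +2 fires, +4 burnt (F count now 2)
Step 4: +2 fires, +2 burnt (F count now 2)
Step 5: +2 fires, +2 burnt (F count now 2)
Step 6: +3 fires, +2 burnt (F count now 3)
Step 7: +1 fires, +3 burnt (F count now 1)
Step 8: +0 fires, +1 burnt (F count now 0)
Fire out after step 8
Initially T: 20, now '.': 26
Total burnt (originally-T cells now '.'): 16

Answer: 16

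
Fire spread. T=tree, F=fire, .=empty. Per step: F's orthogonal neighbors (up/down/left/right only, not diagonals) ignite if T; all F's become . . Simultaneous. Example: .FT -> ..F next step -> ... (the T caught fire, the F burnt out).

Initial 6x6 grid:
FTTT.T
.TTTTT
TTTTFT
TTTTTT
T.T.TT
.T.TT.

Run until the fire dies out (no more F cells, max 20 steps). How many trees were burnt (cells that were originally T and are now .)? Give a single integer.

Answer: 26

Derivation:
Step 1: +5 fires, +2 burnt (F count now 5)
Step 2: +8 fires, +5 burnt (F count now 8)
Step 3: +7 fires, +8 burnt (F count now 7)
Step 4: +4 fires, +7 burnt (F count now 4)
Step 5: +1 fires, +4 burnt (F count now 1)
Step 6: +1 fires, +1 burnt (F count now 1)
Step 7: +0 fires, +1 burnt (F count now 0)
Fire out after step 7
Initially T: 27, now '.': 35
Total burnt (originally-T cells now '.'): 26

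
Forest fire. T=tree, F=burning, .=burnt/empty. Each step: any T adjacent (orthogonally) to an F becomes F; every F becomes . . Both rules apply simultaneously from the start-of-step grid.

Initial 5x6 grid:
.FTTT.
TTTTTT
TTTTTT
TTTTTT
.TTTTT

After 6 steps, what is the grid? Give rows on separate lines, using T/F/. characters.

Step 1: 2 trees catch fire, 1 burn out
  ..FTT.
  TFTTTT
  TTTTTT
  TTTTTT
  .TTTTT
Step 2: 4 trees catch fire, 2 burn out
  ...FT.
  F.FTTT
  TFTTTT
  TTTTTT
  .TTTTT
Step 3: 5 trees catch fire, 4 burn out
  ....F.
  ...FTT
  F.FTTT
  TFTTTT
  .TTTTT
Step 4: 5 trees catch fire, 5 burn out
  ......
  ....FT
  ...FTT
  F.FTTT
  .FTTTT
Step 5: 4 trees catch fire, 5 burn out
  ......
  .....F
  ....FT
  ...FTT
  ..FTTT
Step 6: 3 trees catch fire, 4 burn out
  ......
  ......
  .....F
  ....FT
  ...FTT

......
......
.....F
....FT
...FTT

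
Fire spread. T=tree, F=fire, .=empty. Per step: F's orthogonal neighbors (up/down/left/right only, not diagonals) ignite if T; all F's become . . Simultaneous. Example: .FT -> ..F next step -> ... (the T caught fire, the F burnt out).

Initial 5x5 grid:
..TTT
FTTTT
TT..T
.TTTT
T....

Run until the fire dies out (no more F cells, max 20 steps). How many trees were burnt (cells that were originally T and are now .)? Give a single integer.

Answer: 14

Derivation:
Step 1: +2 fires, +1 burnt (F count now 2)
Step 2: +2 fires, +2 burnt (F count now 2)
Step 3: +3 fires, +2 burnt (F count now 3)
Step 4: +3 fires, +3 burnt (F count now 3)
Step 5: +3 fires, +3 burnt (F count now 3)
Step 6: +1 fires, +3 burnt (F count now 1)
Step 7: +0 fires, +1 burnt (F count now 0)
Fire out after step 7
Initially T: 15, now '.': 24
Total burnt (originally-T cells now '.'): 14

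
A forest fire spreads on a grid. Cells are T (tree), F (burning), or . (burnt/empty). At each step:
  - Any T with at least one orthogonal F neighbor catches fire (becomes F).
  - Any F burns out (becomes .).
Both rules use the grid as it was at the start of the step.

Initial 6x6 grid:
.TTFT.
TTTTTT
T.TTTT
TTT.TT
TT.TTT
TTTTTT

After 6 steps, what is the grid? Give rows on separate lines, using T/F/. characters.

Step 1: 3 trees catch fire, 1 burn out
  .TF.F.
  TTTFTT
  T.TTTT
  TTT.TT
  TT.TTT
  TTTTTT
Step 2: 4 trees catch fire, 3 burn out
  .F....
  TTF.FT
  T.TFTT
  TTT.TT
  TT.TTT
  TTTTTT
Step 3: 4 trees catch fire, 4 burn out
  ......
  TF...F
  T.F.FT
  TTT.TT
  TT.TTT
  TTTTTT
Step 4: 4 trees catch fire, 4 burn out
  ......
  F.....
  T....F
  TTF.FT
  TT.TTT
  TTTTTT
Step 5: 4 trees catch fire, 4 burn out
  ......
  ......
  F.....
  TF...F
  TT.TFT
  TTTTTT
Step 6: 5 trees catch fire, 4 burn out
  ......
  ......
  ......
  F.....
  TF.F.F
  TTTTFT

......
......
......
F.....
TF.F.F
TTTTFT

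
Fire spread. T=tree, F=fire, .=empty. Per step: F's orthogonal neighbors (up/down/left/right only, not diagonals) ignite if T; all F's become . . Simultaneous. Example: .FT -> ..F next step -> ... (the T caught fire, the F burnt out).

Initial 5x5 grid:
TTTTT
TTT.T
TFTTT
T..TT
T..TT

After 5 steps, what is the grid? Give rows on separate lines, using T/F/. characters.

Step 1: 3 trees catch fire, 1 burn out
  TTTTT
  TFT.T
  F.FTT
  T..TT
  T..TT
Step 2: 5 trees catch fire, 3 burn out
  TFTTT
  F.F.T
  ...FT
  F..TT
  T..TT
Step 3: 5 trees catch fire, 5 burn out
  F.FTT
  ....T
  ....F
  ...FT
  F..TT
Step 4: 4 trees catch fire, 5 burn out
  ...FT
  ....F
  .....
  ....F
  ...FT
Step 5: 2 trees catch fire, 4 burn out
  ....F
  .....
  .....
  .....
  ....F

....F
.....
.....
.....
....F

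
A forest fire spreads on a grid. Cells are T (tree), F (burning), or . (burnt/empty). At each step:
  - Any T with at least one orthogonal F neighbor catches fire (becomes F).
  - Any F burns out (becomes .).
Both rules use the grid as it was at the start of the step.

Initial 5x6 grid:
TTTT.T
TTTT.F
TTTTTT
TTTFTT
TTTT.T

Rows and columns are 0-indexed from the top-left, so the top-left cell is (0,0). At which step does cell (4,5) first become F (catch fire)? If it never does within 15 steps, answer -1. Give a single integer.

Step 1: cell (4,5)='T' (+6 fires, +2 burnt)
Step 2: cell (4,5)='T' (+6 fires, +6 burnt)
Step 3: cell (4,5)='F' (+6 fires, +6 burnt)
  -> target ignites at step 3
Step 4: cell (4,5)='.' (+4 fires, +6 burnt)
Step 5: cell (4,5)='.' (+2 fires, +4 burnt)
Step 6: cell (4,5)='.' (+1 fires, +2 burnt)
Step 7: cell (4,5)='.' (+0 fires, +1 burnt)
  fire out at step 7

3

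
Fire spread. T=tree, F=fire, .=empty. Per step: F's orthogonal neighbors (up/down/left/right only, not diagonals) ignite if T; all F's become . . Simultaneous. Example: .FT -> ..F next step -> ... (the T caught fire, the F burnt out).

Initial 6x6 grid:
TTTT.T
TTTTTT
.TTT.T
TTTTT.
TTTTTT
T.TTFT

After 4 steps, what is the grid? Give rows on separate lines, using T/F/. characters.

Step 1: 3 trees catch fire, 1 burn out
  TTTT.T
  TTTTTT
  .TTT.T
  TTTTT.
  TTTTFT
  T.TF.F
Step 2: 4 trees catch fire, 3 burn out
  TTTT.T
  TTTTTT
  .TTT.T
  TTTTF.
  TTTF.F
  T.F...
Step 3: 2 trees catch fire, 4 burn out
  TTTT.T
  TTTTTT
  .TTT.T
  TTTF..
  TTF...
  T.....
Step 4: 3 trees catch fire, 2 burn out
  TTTT.T
  TTTTTT
  .TTF.T
  TTF...
  TF....
  T.....

TTTT.T
TTTTTT
.TTF.T
TTF...
TF....
T.....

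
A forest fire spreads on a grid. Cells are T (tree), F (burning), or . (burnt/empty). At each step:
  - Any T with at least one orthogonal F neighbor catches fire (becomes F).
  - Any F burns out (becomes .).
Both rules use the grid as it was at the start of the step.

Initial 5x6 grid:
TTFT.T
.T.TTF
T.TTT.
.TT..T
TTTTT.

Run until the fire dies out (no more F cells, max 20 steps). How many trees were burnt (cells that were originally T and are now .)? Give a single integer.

Answer: 17

Derivation:
Step 1: +4 fires, +2 burnt (F count now 4)
Step 2: +4 fires, +4 burnt (F count now 4)
Step 3: +1 fires, +4 burnt (F count now 1)
Step 4: +1 fires, +1 burnt (F count now 1)
Step 5: +1 fires, +1 burnt (F count now 1)
Step 6: +2 fires, +1 burnt (F count now 2)
Step 7: +2 fires, +2 burnt (F count now 2)
Step 8: +2 fires, +2 burnt (F count now 2)
Step 9: +0 fires, +2 burnt (F count now 0)
Fire out after step 9
Initially T: 19, now '.': 28
Total burnt (originally-T cells now '.'): 17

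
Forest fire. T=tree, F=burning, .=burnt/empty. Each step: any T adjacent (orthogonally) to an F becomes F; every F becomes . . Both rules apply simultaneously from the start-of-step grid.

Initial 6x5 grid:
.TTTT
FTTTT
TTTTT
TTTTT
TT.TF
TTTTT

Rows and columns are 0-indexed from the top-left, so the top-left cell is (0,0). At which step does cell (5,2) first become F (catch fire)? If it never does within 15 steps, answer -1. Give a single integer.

Step 1: cell (5,2)='T' (+5 fires, +2 burnt)
Step 2: cell (5,2)='T' (+7 fires, +5 burnt)
Step 3: cell (5,2)='F' (+9 fires, +7 burnt)
  -> target ignites at step 3
Step 4: cell (5,2)='.' (+5 fires, +9 burnt)
Step 5: cell (5,2)='.' (+0 fires, +5 burnt)
  fire out at step 5

3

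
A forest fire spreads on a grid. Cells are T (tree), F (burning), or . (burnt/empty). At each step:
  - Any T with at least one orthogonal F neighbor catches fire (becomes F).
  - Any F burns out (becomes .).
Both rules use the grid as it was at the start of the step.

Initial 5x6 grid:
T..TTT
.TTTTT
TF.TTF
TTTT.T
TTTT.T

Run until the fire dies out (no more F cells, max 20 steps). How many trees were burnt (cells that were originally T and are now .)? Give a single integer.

Step 1: +6 fires, +2 burnt (F count now 6)
Step 2: +8 fires, +6 burnt (F count now 8)
Step 3: +5 fires, +8 burnt (F count now 5)
Step 4: +2 fires, +5 burnt (F count now 2)
Step 5: +0 fires, +2 burnt (F count now 0)
Fire out after step 5
Initially T: 22, now '.': 29
Total burnt (originally-T cells now '.'): 21

Answer: 21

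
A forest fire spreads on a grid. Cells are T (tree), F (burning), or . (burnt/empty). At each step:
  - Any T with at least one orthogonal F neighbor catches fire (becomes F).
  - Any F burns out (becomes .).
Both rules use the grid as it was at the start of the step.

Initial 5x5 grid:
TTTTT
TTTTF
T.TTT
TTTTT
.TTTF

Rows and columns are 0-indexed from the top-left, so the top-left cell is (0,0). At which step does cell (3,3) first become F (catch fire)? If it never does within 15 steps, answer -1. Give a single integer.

Step 1: cell (3,3)='T' (+5 fires, +2 burnt)
Step 2: cell (3,3)='F' (+5 fires, +5 burnt)
  -> target ignites at step 2
Step 3: cell (3,3)='.' (+5 fires, +5 burnt)
Step 4: cell (3,3)='.' (+3 fires, +5 burnt)
Step 5: cell (3,3)='.' (+3 fires, +3 burnt)
Step 6: cell (3,3)='.' (+0 fires, +3 burnt)
  fire out at step 6

2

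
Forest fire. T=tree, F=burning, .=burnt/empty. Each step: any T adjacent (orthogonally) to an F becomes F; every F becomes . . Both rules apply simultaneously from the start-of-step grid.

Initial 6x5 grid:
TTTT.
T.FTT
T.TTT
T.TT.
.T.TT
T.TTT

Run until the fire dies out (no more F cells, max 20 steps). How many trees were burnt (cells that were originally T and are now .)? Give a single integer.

Step 1: +3 fires, +1 burnt (F count now 3)
Step 2: +5 fires, +3 burnt (F count now 5)
Step 3: +3 fires, +5 burnt (F count now 3)
Step 4: +2 fires, +3 burnt (F count now 2)
Step 5: +3 fires, +2 burnt (F count now 3)
Step 6: +3 fires, +3 burnt (F count now 3)
Step 7: +0 fires, +3 burnt (F count now 0)
Fire out after step 7
Initially T: 21, now '.': 28
Total burnt (originally-T cells now '.'): 19

Answer: 19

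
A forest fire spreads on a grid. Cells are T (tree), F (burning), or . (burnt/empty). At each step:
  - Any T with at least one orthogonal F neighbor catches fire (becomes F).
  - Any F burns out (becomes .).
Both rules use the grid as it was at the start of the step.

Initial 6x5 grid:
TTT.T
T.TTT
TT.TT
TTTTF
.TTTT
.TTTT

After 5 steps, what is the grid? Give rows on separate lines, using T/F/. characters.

Step 1: 3 trees catch fire, 1 burn out
  TTT.T
  T.TTT
  TT.TF
  TTTF.
  .TTTF
  .TTTT
Step 2: 5 trees catch fire, 3 burn out
  TTT.T
  T.TTF
  TT.F.
  TTF..
  .TTF.
  .TTTF
Step 3: 5 trees catch fire, 5 burn out
  TTT.F
  T.TF.
  TT...
  TF...
  .TF..
  .TTF.
Step 4: 5 trees catch fire, 5 burn out
  TTT..
  T.F..
  TF...
  F....
  .F...
  .TF..
Step 5: 3 trees catch fire, 5 burn out
  TTF..
  T....
  F....
  .....
  .....
  .F...

TTF..
T....
F....
.....
.....
.F...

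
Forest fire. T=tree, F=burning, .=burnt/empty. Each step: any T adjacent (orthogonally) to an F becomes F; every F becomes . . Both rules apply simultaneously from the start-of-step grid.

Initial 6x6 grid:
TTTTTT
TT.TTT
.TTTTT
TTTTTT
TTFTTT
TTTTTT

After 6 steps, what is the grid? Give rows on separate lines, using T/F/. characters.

Step 1: 4 trees catch fire, 1 burn out
  TTTTTT
  TT.TTT
  .TTTTT
  TTFTTT
  TF.FTT
  TTFTTT
Step 2: 7 trees catch fire, 4 burn out
  TTTTTT
  TT.TTT
  .TFTTT
  TF.FTT
  F...FT
  TF.FTT
Step 3: 7 trees catch fire, 7 burn out
  TTTTTT
  TT.TTT
  .F.FTT
  F...FT
  .....F
  F...FT
Step 4: 5 trees catch fire, 7 burn out
  TTTTTT
  TF.FTT
  ....FT
  .....F
  ......
  .....F
Step 5: 5 trees catch fire, 5 burn out
  TFTFTT
  F...FT
  .....F
  ......
  ......
  ......
Step 6: 4 trees catch fire, 5 burn out
  F.F.FT
  .....F
  ......
  ......
  ......
  ......

F.F.FT
.....F
......
......
......
......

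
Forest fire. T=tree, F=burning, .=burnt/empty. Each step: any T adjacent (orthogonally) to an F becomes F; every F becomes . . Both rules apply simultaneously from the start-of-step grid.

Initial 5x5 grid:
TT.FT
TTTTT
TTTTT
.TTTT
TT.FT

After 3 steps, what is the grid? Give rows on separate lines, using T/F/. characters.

Step 1: 4 trees catch fire, 2 burn out
  TT..F
  TTTFT
  TTTTT
  .TTFT
  TT..F
Step 2: 5 trees catch fire, 4 burn out
  TT...
  TTF.F
  TTTFT
  .TF.F
  TT...
Step 3: 4 trees catch fire, 5 burn out
  TT...
  TF...
  TTF.F
  .F...
  TT...

TT...
TF...
TTF.F
.F...
TT...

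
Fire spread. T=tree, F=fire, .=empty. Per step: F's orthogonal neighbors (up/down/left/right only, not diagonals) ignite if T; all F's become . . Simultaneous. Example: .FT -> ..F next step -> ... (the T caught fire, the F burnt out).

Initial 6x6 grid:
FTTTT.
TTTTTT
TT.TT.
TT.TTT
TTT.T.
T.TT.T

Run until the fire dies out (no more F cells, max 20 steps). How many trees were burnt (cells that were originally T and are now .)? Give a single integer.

Step 1: +2 fires, +1 burnt (F count now 2)
Step 2: +3 fires, +2 burnt (F count now 3)
Step 3: +4 fires, +3 burnt (F count now 4)
Step 4: +4 fires, +4 burnt (F count now 4)
Step 5: +4 fires, +4 burnt (F count now 4)
Step 6: +4 fires, +4 burnt (F count now 4)
Step 7: +2 fires, +4 burnt (F count now 2)
Step 8: +3 fires, +2 burnt (F count now 3)
Step 9: +0 fires, +3 burnt (F count now 0)
Fire out after step 9
Initially T: 27, now '.': 35
Total burnt (originally-T cells now '.'): 26

Answer: 26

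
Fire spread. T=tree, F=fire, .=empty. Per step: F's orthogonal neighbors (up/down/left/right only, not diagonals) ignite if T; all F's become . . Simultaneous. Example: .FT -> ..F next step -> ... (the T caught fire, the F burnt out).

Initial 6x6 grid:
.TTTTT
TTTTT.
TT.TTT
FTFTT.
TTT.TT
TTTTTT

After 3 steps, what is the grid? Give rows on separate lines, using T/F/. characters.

Step 1: 5 trees catch fire, 2 burn out
  .TTTTT
  TTTTT.
  FT.TTT
  .F.FT.
  FTF.TT
  TTTTTT
Step 2: 7 trees catch fire, 5 burn out
  .TTTTT
  FTTTT.
  .F.FTT
  ....F.
  .F..TT
  FTFTTT
Step 3: 6 trees catch fire, 7 burn out
  .TTTTT
  .FTFT.
  ....FT
  ......
  ....FT
  .F.FTT

.TTTTT
.FTFT.
....FT
......
....FT
.F.FTT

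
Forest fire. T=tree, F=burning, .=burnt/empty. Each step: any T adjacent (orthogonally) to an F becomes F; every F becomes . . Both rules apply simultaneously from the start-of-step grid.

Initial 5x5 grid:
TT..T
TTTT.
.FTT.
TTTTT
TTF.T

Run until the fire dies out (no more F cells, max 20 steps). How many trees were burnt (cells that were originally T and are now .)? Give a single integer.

Answer: 16

Derivation:
Step 1: +5 fires, +2 burnt (F count now 5)
Step 2: +7 fires, +5 burnt (F count now 7)
Step 3: +3 fires, +7 burnt (F count now 3)
Step 4: +1 fires, +3 burnt (F count now 1)
Step 5: +0 fires, +1 burnt (F count now 0)
Fire out after step 5
Initially T: 17, now '.': 24
Total burnt (originally-T cells now '.'): 16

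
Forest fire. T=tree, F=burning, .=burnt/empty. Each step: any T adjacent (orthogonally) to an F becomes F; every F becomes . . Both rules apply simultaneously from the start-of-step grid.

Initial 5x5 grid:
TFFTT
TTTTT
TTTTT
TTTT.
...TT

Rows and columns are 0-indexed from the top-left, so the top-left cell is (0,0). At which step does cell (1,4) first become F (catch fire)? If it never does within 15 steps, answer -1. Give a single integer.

Step 1: cell (1,4)='T' (+4 fires, +2 burnt)
Step 2: cell (1,4)='T' (+5 fires, +4 burnt)
Step 3: cell (1,4)='F' (+5 fires, +5 burnt)
  -> target ignites at step 3
Step 4: cell (1,4)='.' (+3 fires, +5 burnt)
Step 5: cell (1,4)='.' (+1 fires, +3 burnt)
Step 6: cell (1,4)='.' (+1 fires, +1 burnt)
Step 7: cell (1,4)='.' (+0 fires, +1 burnt)
  fire out at step 7

3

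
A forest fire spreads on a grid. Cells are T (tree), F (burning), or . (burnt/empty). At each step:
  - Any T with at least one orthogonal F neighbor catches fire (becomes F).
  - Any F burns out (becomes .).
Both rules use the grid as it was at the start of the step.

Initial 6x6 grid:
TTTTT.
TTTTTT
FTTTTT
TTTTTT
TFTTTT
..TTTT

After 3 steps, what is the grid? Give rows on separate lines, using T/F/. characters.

Step 1: 6 trees catch fire, 2 burn out
  TTTTT.
  FTTTTT
  .FTTTT
  FFTTTT
  F.FTTT
  ..TTTT
Step 2: 6 trees catch fire, 6 burn out
  FTTTT.
  .FTTTT
  ..FTTT
  ..FTTT
  ...FTT
  ..FTTT
Step 3: 6 trees catch fire, 6 burn out
  .FTTT.
  ..FTTT
  ...FTT
  ...FTT
  ....FT
  ...FTT

.FTTT.
..FTTT
...FTT
...FTT
....FT
...FTT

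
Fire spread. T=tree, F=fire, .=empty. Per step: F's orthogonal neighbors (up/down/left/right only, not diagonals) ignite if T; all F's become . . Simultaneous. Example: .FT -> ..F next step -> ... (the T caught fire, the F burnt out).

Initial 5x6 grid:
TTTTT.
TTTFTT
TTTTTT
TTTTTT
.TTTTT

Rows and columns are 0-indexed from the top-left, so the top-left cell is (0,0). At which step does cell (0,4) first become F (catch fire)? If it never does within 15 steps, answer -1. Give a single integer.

Step 1: cell (0,4)='T' (+4 fires, +1 burnt)
Step 2: cell (0,4)='F' (+7 fires, +4 burnt)
  -> target ignites at step 2
Step 3: cell (0,4)='.' (+7 fires, +7 burnt)
Step 4: cell (0,4)='.' (+6 fires, +7 burnt)
Step 5: cell (0,4)='.' (+3 fires, +6 burnt)
Step 6: cell (0,4)='.' (+0 fires, +3 burnt)
  fire out at step 6

2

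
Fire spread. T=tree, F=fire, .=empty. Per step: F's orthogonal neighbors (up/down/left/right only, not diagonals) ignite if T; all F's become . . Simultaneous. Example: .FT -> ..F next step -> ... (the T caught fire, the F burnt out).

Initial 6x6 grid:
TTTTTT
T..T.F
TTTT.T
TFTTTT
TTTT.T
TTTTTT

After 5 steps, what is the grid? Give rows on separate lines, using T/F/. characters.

Step 1: 6 trees catch fire, 2 burn out
  TTTTTF
  T..T..
  TFTT.F
  F.FTTT
  TFTT.T
  TTTTTT
Step 2: 8 trees catch fire, 6 burn out
  TTTTF.
  T..T..
  F.FT..
  ...FTF
  F.FT.T
  TFTTTT
Step 3: 8 trees catch fire, 8 burn out
  TTTF..
  F..T..
  ...F..
  ....F.
  ...F.F
  F.FTTT
Step 4: 5 trees catch fire, 8 burn out
  FTF...
  ...F..
  ......
  ......
  ......
  ...FTF
Step 5: 2 trees catch fire, 5 burn out
  .F....
  ......
  ......
  ......
  ......
  ....F.

.F....
......
......
......
......
....F.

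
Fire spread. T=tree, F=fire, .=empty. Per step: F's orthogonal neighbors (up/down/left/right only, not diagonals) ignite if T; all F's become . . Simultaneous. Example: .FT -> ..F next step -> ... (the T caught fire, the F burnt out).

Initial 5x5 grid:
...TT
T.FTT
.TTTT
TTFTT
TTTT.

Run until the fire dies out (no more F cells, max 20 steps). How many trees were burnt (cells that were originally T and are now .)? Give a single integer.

Step 1: +5 fires, +2 burnt (F count now 5)
Step 2: +8 fires, +5 burnt (F count now 8)
Step 3: +3 fires, +8 burnt (F count now 3)
Step 4: +0 fires, +3 burnt (F count now 0)
Fire out after step 4
Initially T: 17, now '.': 24
Total burnt (originally-T cells now '.'): 16

Answer: 16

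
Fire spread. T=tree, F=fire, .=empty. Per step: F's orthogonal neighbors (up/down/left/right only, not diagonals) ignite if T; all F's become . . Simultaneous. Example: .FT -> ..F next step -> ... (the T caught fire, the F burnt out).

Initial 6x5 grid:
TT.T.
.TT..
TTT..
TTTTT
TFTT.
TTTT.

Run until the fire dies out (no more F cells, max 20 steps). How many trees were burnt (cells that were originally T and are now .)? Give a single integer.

Step 1: +4 fires, +1 burnt (F count now 4)
Step 2: +6 fires, +4 burnt (F count now 6)
Step 3: +5 fires, +6 burnt (F count now 5)
Step 4: +3 fires, +5 burnt (F count now 3)
Step 5: +1 fires, +3 burnt (F count now 1)
Step 6: +0 fires, +1 burnt (F count now 0)
Fire out after step 6
Initially T: 20, now '.': 29
Total burnt (originally-T cells now '.'): 19

Answer: 19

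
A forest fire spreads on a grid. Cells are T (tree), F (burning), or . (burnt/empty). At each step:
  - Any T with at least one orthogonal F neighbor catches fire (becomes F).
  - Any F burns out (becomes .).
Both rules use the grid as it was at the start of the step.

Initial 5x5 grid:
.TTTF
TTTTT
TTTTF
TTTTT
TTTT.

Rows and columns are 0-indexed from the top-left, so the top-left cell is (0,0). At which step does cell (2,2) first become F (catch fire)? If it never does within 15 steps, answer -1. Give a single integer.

Step 1: cell (2,2)='T' (+4 fires, +2 burnt)
Step 2: cell (2,2)='F' (+4 fires, +4 burnt)
  -> target ignites at step 2
Step 3: cell (2,2)='.' (+5 fires, +4 burnt)
Step 4: cell (2,2)='.' (+4 fires, +5 burnt)
Step 5: cell (2,2)='.' (+3 fires, +4 burnt)
Step 6: cell (2,2)='.' (+1 fires, +3 burnt)
Step 7: cell (2,2)='.' (+0 fires, +1 burnt)
  fire out at step 7

2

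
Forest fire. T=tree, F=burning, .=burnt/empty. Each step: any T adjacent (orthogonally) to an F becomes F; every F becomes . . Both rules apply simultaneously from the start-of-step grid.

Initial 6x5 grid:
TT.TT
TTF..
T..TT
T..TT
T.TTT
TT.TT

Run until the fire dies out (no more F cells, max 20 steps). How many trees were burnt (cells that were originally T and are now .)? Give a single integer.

Step 1: +1 fires, +1 burnt (F count now 1)
Step 2: +2 fires, +1 burnt (F count now 2)
Step 3: +2 fires, +2 burnt (F count now 2)
Step 4: +1 fires, +2 burnt (F count now 1)
Step 5: +1 fires, +1 burnt (F count now 1)
Step 6: +1 fires, +1 burnt (F count now 1)
Step 7: +1 fires, +1 burnt (F count now 1)
Step 8: +0 fires, +1 burnt (F count now 0)
Fire out after step 8
Initially T: 20, now '.': 19
Total burnt (originally-T cells now '.'): 9

Answer: 9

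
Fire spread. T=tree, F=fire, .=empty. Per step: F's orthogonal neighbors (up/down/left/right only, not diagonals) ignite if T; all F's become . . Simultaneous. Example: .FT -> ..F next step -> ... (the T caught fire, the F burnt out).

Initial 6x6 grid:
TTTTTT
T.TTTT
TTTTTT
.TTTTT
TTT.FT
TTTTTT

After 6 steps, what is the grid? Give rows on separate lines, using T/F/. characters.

Step 1: 3 trees catch fire, 1 burn out
  TTTTTT
  T.TTTT
  TTTTTT
  .TTTFT
  TTT..F
  TTTTFT
Step 2: 5 trees catch fire, 3 burn out
  TTTTTT
  T.TTTT
  TTTTFT
  .TTF.F
  TTT...
  TTTF.F
Step 3: 5 trees catch fire, 5 burn out
  TTTTTT
  T.TTFT
  TTTF.F
  .TF...
  TTT...
  TTF...
Step 4: 7 trees catch fire, 5 burn out
  TTTTFT
  T.TF.F
  TTF...
  .F....
  TTF...
  TF....
Step 5: 6 trees catch fire, 7 burn out
  TTTF.F
  T.F...
  TF....
  ......
  TF....
  F.....
Step 6: 3 trees catch fire, 6 burn out
  TTF...
  T.....
  F.....
  ......
  F.....
  ......

TTF...
T.....
F.....
......
F.....
......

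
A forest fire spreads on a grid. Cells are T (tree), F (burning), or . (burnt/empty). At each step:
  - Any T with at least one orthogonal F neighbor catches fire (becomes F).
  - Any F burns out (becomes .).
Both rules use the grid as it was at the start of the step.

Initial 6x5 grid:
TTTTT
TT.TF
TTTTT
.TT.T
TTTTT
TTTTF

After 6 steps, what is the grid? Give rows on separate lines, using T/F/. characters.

Step 1: 5 trees catch fire, 2 burn out
  TTTTF
  TT.F.
  TTTTF
  .TT.T
  TTTTF
  TTTF.
Step 2: 5 trees catch fire, 5 burn out
  TTTF.
  TT...
  TTTF.
  .TT.F
  TTTF.
  TTF..
Step 3: 4 trees catch fire, 5 burn out
  TTF..
  TT...
  TTF..
  .TT..
  TTF..
  TF...
Step 4: 5 trees catch fire, 4 burn out
  TF...
  TT...
  TF...
  .TF..
  TF...
  F....
Step 5: 5 trees catch fire, 5 burn out
  F....
  TF...
  F....
  .F...
  F....
  .....
Step 6: 1 trees catch fire, 5 burn out
  .....
  F....
  .....
  .....
  .....
  .....

.....
F....
.....
.....
.....
.....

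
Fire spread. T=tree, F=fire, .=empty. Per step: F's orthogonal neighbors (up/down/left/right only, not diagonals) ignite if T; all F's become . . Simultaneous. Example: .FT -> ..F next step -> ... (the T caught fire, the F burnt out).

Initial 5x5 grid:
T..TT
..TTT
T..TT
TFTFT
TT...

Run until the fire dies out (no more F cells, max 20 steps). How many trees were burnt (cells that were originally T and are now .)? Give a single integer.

Answer: 13

Derivation:
Step 1: +5 fires, +2 burnt (F count now 5)
Step 2: +4 fires, +5 burnt (F count now 4)
Step 3: +3 fires, +4 burnt (F count now 3)
Step 4: +1 fires, +3 burnt (F count now 1)
Step 5: +0 fires, +1 burnt (F count now 0)
Fire out after step 5
Initially T: 14, now '.': 24
Total burnt (originally-T cells now '.'): 13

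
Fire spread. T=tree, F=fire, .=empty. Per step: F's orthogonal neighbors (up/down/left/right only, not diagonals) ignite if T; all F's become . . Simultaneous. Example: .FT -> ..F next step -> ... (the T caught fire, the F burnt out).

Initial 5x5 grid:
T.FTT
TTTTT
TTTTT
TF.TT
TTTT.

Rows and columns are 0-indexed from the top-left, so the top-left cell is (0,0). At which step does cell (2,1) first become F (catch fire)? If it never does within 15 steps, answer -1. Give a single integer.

Step 1: cell (2,1)='F' (+5 fires, +2 burnt)
  -> target ignites at step 1
Step 2: cell (2,1)='.' (+7 fires, +5 burnt)
Step 3: cell (2,1)='.' (+4 fires, +7 burnt)
Step 4: cell (2,1)='.' (+3 fires, +4 burnt)
Step 5: cell (2,1)='.' (+1 fires, +3 burnt)
Step 6: cell (2,1)='.' (+0 fires, +1 burnt)
  fire out at step 6

1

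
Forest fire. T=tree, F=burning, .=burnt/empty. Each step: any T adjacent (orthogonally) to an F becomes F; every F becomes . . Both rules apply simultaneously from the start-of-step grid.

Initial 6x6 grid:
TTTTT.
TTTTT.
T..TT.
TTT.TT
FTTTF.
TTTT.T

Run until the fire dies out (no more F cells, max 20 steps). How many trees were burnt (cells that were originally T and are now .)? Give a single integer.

Answer: 25

Derivation:
Step 1: +5 fires, +2 burnt (F count now 5)
Step 2: +7 fires, +5 burnt (F count now 7)
Step 3: +5 fires, +7 burnt (F count now 5)
Step 4: +4 fires, +5 burnt (F count now 4)
Step 5: +3 fires, +4 burnt (F count now 3)
Step 6: +1 fires, +3 burnt (F count now 1)
Step 7: +0 fires, +1 burnt (F count now 0)
Fire out after step 7
Initially T: 26, now '.': 35
Total burnt (originally-T cells now '.'): 25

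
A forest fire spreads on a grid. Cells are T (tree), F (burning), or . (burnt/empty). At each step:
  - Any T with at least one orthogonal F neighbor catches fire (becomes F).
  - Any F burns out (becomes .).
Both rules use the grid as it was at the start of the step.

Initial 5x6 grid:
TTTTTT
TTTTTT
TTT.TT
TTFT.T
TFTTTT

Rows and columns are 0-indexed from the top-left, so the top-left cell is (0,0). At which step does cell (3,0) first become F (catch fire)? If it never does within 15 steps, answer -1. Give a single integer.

Step 1: cell (3,0)='T' (+5 fires, +2 burnt)
Step 2: cell (3,0)='F' (+4 fires, +5 burnt)
  -> target ignites at step 2
Step 3: cell (3,0)='.' (+5 fires, +4 burnt)
Step 4: cell (3,0)='.' (+5 fires, +5 burnt)
Step 5: cell (3,0)='.' (+5 fires, +5 burnt)
Step 6: cell (3,0)='.' (+2 fires, +5 burnt)
Step 7: cell (3,0)='.' (+0 fires, +2 burnt)
  fire out at step 7

2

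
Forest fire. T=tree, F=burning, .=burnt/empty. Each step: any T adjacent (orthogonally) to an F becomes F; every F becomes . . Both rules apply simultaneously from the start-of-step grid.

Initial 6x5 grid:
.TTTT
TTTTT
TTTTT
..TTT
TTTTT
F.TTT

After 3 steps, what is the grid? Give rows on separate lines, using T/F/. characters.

Step 1: 1 trees catch fire, 1 burn out
  .TTTT
  TTTTT
  TTTTT
  ..TTT
  FTTTT
  ..TTT
Step 2: 1 trees catch fire, 1 burn out
  .TTTT
  TTTTT
  TTTTT
  ..TTT
  .FTTT
  ..TTT
Step 3: 1 trees catch fire, 1 burn out
  .TTTT
  TTTTT
  TTTTT
  ..TTT
  ..FTT
  ..TTT

.TTTT
TTTTT
TTTTT
..TTT
..FTT
..TTT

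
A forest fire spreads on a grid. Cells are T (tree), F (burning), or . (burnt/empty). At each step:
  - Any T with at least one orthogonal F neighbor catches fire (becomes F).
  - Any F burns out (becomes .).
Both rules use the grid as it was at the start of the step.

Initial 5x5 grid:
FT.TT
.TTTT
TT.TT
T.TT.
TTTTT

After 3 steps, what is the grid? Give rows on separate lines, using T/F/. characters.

Step 1: 1 trees catch fire, 1 burn out
  .F.TT
  .TTTT
  TT.TT
  T.TT.
  TTTTT
Step 2: 1 trees catch fire, 1 burn out
  ...TT
  .FTTT
  TT.TT
  T.TT.
  TTTTT
Step 3: 2 trees catch fire, 1 burn out
  ...TT
  ..FTT
  TF.TT
  T.TT.
  TTTTT

...TT
..FTT
TF.TT
T.TT.
TTTTT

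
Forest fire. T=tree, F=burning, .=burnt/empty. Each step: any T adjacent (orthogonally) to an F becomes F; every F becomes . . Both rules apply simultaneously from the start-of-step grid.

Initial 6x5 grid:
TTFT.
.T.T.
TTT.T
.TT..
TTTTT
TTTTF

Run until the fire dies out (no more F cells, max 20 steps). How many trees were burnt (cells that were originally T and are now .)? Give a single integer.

Step 1: +4 fires, +2 burnt (F count now 4)
Step 2: +5 fires, +4 burnt (F count now 5)
Step 3: +3 fires, +5 burnt (F count now 3)
Step 4: +6 fires, +3 burnt (F count now 6)
Step 5: +1 fires, +6 burnt (F count now 1)
Step 6: +0 fires, +1 burnt (F count now 0)
Fire out after step 6
Initially T: 20, now '.': 29
Total burnt (originally-T cells now '.'): 19

Answer: 19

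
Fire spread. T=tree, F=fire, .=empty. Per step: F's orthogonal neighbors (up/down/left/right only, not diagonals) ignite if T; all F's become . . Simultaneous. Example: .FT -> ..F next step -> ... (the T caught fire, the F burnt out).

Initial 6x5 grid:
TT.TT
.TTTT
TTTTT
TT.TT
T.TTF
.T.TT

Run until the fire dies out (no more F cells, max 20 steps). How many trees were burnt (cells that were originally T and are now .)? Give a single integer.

Step 1: +3 fires, +1 burnt (F count now 3)
Step 2: +4 fires, +3 burnt (F count now 4)
Step 3: +2 fires, +4 burnt (F count now 2)
Step 4: +3 fires, +2 burnt (F count now 3)
Step 5: +3 fires, +3 burnt (F count now 3)
Step 6: +3 fires, +3 burnt (F count now 3)
Step 7: +2 fires, +3 burnt (F count now 2)
Step 8: +2 fires, +2 burnt (F count now 2)
Step 9: +0 fires, +2 burnt (F count now 0)
Fire out after step 9
Initially T: 23, now '.': 29
Total burnt (originally-T cells now '.'): 22

Answer: 22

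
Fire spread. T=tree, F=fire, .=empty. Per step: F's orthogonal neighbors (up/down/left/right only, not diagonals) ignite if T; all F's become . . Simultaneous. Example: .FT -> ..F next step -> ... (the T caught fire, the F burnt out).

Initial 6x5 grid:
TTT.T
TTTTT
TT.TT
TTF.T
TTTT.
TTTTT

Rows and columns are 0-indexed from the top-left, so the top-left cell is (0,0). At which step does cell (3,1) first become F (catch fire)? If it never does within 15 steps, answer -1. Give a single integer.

Step 1: cell (3,1)='F' (+2 fires, +1 burnt)
  -> target ignites at step 1
Step 2: cell (3,1)='.' (+5 fires, +2 burnt)
Step 3: cell (3,1)='.' (+5 fires, +5 burnt)
Step 4: cell (3,1)='.' (+5 fires, +5 burnt)
Step 5: cell (3,1)='.' (+3 fires, +5 burnt)
Step 6: cell (3,1)='.' (+2 fires, +3 burnt)
Step 7: cell (3,1)='.' (+2 fires, +2 burnt)
Step 8: cell (3,1)='.' (+1 fires, +2 burnt)
Step 9: cell (3,1)='.' (+0 fires, +1 burnt)
  fire out at step 9

1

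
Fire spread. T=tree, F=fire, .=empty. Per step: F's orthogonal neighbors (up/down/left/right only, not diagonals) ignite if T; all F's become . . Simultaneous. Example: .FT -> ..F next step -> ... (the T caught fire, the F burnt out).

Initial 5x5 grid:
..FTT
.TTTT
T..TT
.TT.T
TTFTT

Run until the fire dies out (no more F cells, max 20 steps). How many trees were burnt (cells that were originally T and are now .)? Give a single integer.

Step 1: +5 fires, +2 burnt (F count now 5)
Step 2: +6 fires, +5 burnt (F count now 6)
Step 3: +3 fires, +6 burnt (F count now 3)
Step 4: +1 fires, +3 burnt (F count now 1)
Step 5: +0 fires, +1 burnt (F count now 0)
Fire out after step 5
Initially T: 16, now '.': 24
Total burnt (originally-T cells now '.'): 15

Answer: 15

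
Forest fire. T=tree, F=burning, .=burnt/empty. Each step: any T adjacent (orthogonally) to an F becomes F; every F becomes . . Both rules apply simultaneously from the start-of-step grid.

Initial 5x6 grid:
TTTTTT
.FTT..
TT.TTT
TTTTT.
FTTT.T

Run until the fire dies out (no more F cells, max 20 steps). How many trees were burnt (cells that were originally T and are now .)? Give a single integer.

Answer: 21

Derivation:
Step 1: +5 fires, +2 burnt (F count now 5)
Step 2: +6 fires, +5 burnt (F count now 6)
Step 3: +4 fires, +6 burnt (F count now 4)
Step 4: +3 fires, +4 burnt (F count now 3)
Step 5: +3 fires, +3 burnt (F count now 3)
Step 6: +0 fires, +3 burnt (F count now 0)
Fire out after step 6
Initially T: 22, now '.': 29
Total burnt (originally-T cells now '.'): 21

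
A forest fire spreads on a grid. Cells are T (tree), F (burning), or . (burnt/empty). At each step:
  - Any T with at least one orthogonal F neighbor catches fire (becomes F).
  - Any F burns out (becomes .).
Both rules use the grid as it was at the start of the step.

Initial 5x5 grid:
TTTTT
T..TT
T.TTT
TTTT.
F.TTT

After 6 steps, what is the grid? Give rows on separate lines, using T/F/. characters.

Step 1: 1 trees catch fire, 1 burn out
  TTTTT
  T..TT
  T.TTT
  FTTT.
  ..TTT
Step 2: 2 trees catch fire, 1 burn out
  TTTTT
  T..TT
  F.TTT
  .FTT.
  ..TTT
Step 3: 2 trees catch fire, 2 burn out
  TTTTT
  F..TT
  ..TTT
  ..FT.
  ..TTT
Step 4: 4 trees catch fire, 2 burn out
  FTTTT
  ...TT
  ..FTT
  ...F.
  ..FTT
Step 5: 3 trees catch fire, 4 burn out
  .FTTT
  ...TT
  ...FT
  .....
  ...FT
Step 6: 4 trees catch fire, 3 burn out
  ..FTT
  ...FT
  ....F
  .....
  ....F

..FTT
...FT
....F
.....
....F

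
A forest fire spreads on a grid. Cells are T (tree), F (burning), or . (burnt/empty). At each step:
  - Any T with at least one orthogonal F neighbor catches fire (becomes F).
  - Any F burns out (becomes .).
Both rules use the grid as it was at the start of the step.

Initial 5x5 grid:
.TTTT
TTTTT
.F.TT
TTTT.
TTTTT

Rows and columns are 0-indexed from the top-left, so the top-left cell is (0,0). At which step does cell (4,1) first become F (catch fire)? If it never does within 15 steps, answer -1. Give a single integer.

Step 1: cell (4,1)='T' (+2 fires, +1 burnt)
Step 2: cell (4,1)='F' (+6 fires, +2 burnt)
  -> target ignites at step 2
Step 3: cell (4,1)='.' (+5 fires, +6 burnt)
Step 4: cell (4,1)='.' (+4 fires, +5 burnt)
Step 5: cell (4,1)='.' (+3 fires, +4 burnt)
Step 6: cell (4,1)='.' (+0 fires, +3 burnt)
  fire out at step 6

2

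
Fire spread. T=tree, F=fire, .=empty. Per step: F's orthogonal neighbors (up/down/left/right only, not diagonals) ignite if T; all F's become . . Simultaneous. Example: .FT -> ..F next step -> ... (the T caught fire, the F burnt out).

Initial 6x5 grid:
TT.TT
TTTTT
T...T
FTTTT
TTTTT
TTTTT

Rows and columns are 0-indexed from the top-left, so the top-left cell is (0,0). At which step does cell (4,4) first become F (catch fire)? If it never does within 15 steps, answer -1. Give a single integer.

Step 1: cell (4,4)='T' (+3 fires, +1 burnt)
Step 2: cell (4,4)='T' (+4 fires, +3 burnt)
Step 3: cell (4,4)='T' (+5 fires, +4 burnt)
Step 4: cell (4,4)='T' (+5 fires, +5 burnt)
Step 5: cell (4,4)='F' (+4 fires, +5 burnt)
  -> target ignites at step 5
Step 6: cell (4,4)='.' (+3 fires, +4 burnt)
Step 7: cell (4,4)='.' (+1 fires, +3 burnt)
Step 8: cell (4,4)='.' (+0 fires, +1 burnt)
  fire out at step 8

5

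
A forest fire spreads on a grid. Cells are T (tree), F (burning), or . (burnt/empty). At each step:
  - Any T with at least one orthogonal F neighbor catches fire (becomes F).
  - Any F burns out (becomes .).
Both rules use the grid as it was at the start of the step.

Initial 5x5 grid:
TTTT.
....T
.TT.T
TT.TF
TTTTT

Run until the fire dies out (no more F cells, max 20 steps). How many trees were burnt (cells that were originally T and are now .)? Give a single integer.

Step 1: +3 fires, +1 burnt (F count now 3)
Step 2: +2 fires, +3 burnt (F count now 2)
Step 3: +1 fires, +2 burnt (F count now 1)
Step 4: +1 fires, +1 burnt (F count now 1)
Step 5: +2 fires, +1 burnt (F count now 2)
Step 6: +2 fires, +2 burnt (F count now 2)
Step 7: +1 fires, +2 burnt (F count now 1)
Step 8: +0 fires, +1 burnt (F count now 0)
Fire out after step 8
Initially T: 16, now '.': 21
Total burnt (originally-T cells now '.'): 12

Answer: 12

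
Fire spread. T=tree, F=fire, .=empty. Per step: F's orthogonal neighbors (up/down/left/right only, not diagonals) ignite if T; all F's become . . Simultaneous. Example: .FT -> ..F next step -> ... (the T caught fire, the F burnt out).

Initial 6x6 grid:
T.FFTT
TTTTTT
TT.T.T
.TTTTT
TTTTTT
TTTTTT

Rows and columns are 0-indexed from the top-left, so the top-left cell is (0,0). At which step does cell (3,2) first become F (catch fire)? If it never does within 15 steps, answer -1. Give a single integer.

Step 1: cell (3,2)='T' (+3 fires, +2 burnt)
Step 2: cell (3,2)='T' (+4 fires, +3 burnt)
Step 3: cell (3,2)='T' (+4 fires, +4 burnt)
Step 4: cell (3,2)='F' (+7 fires, +4 burnt)
  -> target ignites at step 4
Step 5: cell (3,2)='.' (+5 fires, +7 burnt)
Step 6: cell (3,2)='.' (+5 fires, +5 burnt)
Step 7: cell (3,2)='.' (+2 fires, +5 burnt)
Step 8: cell (3,2)='.' (+0 fires, +2 burnt)
  fire out at step 8

4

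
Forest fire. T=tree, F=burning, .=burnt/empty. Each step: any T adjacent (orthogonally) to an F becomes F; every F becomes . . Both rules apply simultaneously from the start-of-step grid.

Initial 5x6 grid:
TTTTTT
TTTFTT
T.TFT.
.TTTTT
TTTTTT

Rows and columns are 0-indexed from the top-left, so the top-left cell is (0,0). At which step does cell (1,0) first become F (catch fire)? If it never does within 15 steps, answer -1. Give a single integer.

Step 1: cell (1,0)='T' (+6 fires, +2 burnt)
Step 2: cell (1,0)='T' (+7 fires, +6 burnt)
Step 3: cell (1,0)='F' (+7 fires, +7 burnt)
  -> target ignites at step 3
Step 4: cell (1,0)='.' (+4 fires, +7 burnt)
Step 5: cell (1,0)='.' (+1 fires, +4 burnt)
Step 6: cell (1,0)='.' (+0 fires, +1 burnt)
  fire out at step 6

3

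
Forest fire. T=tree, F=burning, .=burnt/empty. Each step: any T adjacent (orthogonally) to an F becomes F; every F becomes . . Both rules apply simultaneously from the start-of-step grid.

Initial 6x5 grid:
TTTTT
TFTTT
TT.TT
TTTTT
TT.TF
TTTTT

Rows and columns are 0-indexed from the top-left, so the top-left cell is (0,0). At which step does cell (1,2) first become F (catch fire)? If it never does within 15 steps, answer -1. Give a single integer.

Step 1: cell (1,2)='F' (+7 fires, +2 burnt)
  -> target ignites at step 1
Step 2: cell (1,2)='.' (+8 fires, +7 burnt)
Step 3: cell (1,2)='.' (+7 fires, +8 burnt)
Step 4: cell (1,2)='.' (+3 fires, +7 burnt)
Step 5: cell (1,2)='.' (+1 fires, +3 burnt)
Step 6: cell (1,2)='.' (+0 fires, +1 burnt)
  fire out at step 6

1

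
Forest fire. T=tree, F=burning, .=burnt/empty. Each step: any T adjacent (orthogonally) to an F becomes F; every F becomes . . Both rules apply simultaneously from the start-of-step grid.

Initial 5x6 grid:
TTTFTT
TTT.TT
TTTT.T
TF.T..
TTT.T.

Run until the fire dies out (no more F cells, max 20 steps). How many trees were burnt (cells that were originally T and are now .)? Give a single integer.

Answer: 20

Derivation:
Step 1: +5 fires, +2 burnt (F count now 5)
Step 2: +9 fires, +5 burnt (F count now 9)
Step 3: +4 fires, +9 burnt (F count now 4)
Step 4: +2 fires, +4 burnt (F count now 2)
Step 5: +0 fires, +2 burnt (F count now 0)
Fire out after step 5
Initially T: 21, now '.': 29
Total burnt (originally-T cells now '.'): 20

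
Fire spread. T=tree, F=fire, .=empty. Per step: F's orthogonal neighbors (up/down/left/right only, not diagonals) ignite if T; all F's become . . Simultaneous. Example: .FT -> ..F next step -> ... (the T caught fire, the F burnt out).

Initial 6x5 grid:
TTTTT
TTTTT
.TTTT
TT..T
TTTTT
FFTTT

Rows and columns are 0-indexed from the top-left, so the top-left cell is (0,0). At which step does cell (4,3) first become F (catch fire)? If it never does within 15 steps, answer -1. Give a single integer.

Step 1: cell (4,3)='T' (+3 fires, +2 burnt)
Step 2: cell (4,3)='T' (+4 fires, +3 burnt)
Step 3: cell (4,3)='F' (+3 fires, +4 burnt)
  -> target ignites at step 3
Step 4: cell (4,3)='.' (+3 fires, +3 burnt)
Step 5: cell (4,3)='.' (+5 fires, +3 burnt)
Step 6: cell (4,3)='.' (+4 fires, +5 burnt)
Step 7: cell (4,3)='.' (+2 fires, +4 burnt)
Step 8: cell (4,3)='.' (+1 fires, +2 burnt)
Step 9: cell (4,3)='.' (+0 fires, +1 burnt)
  fire out at step 9

3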